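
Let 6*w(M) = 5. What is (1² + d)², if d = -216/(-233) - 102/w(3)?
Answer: 19698403201/1357225 ≈ 14514.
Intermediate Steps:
w(M) = ⅚ (w(M) = (⅙)*5 = ⅚)
d = -141516/1165 (d = -216/(-233) - 102/⅚ = -216*(-1/233) - 102*6/5 = 216/233 - 612/5 = -141516/1165 ≈ -121.47)
(1² + d)² = (1² - 141516/1165)² = (1 - 141516/1165)² = (-140351/1165)² = 19698403201/1357225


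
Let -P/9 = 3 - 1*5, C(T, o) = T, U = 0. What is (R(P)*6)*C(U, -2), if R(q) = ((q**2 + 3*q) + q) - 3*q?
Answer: 0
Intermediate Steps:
P = 18 (P = -9*(3 - 1*5) = -9*(3 - 5) = -9*(-2) = 18)
R(q) = q + q**2 (R(q) = (q**2 + 4*q) - 3*q = q + q**2)
(R(P)*6)*C(U, -2) = ((18*(1 + 18))*6)*0 = ((18*19)*6)*0 = (342*6)*0 = 2052*0 = 0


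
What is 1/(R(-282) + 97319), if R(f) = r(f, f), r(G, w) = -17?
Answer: 1/97302 ≈ 1.0277e-5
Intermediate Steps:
R(f) = -17
1/(R(-282) + 97319) = 1/(-17 + 97319) = 1/97302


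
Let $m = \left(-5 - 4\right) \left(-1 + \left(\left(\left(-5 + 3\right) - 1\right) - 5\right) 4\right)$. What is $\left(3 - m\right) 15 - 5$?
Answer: $-4415$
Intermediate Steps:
$m = 297$ ($m = - 9 \left(-1 + \left(\left(-2 - 1\right) - 5\right) 4\right) = - 9 \left(-1 + \left(-3 - 5\right) 4\right) = - 9 \left(-1 - 32\right) = \left(-9\right) \left(-33\right) = 297$)
$\left(3 - m\right) 15 - 5 = \left(3 - 297\right) 15 - 5 = \left(-294\right) 15 - 5 = -4410 - 5 = -4415$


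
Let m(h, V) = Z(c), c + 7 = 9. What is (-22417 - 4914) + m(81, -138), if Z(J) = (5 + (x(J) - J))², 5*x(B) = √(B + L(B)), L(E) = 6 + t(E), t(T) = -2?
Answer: -683044/25 + 6*√6/5 ≈ -27319.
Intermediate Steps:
L(E) = 4 (L(E) = 6 - 2 = 4)
c = 2 (c = -7 + 9 = 2)
x(B) = √(4 + B)/5 (x(B) = √(B + 4)/5 = √(4 + B)/5)
Z(J) = (5 - J + √(4 + J)/5)² (Z(J) = (5 + (√(4 + J)/5 - J))² = (5 + (-J + √(4 + J)/5))² = (5 - J + √(4 + J)/5)²)
m(h, V) = (15 + √6)²/25 (m(h, V) = (25 + √(4 + 2) - 5*2)²/25 = (25 + √6 - 10)²/25 = (15 + √6)²/25)
(-22417 - 4914) + m(81, -138) = (-22417 - 4914) + (15 + √6)²/25 = -27331 + (15 + √6)²/25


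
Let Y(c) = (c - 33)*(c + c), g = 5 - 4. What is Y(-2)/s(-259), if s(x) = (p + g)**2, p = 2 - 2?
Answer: 140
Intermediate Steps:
p = 0
g = 1
s(x) = 1 (s(x) = (0 + 1)**2 = 1**2 = 1)
Y(c) = 2*c*(-33 + c) (Y(c) = (-33 + c)*(2*c) = 2*c*(-33 + c))
Y(-2)/s(-259) = (2*(-2)*(-33 - 2))/1 = (2*(-2)*(-35))*1 = 140*1 = 140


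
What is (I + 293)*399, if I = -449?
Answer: -62244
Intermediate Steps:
(I + 293)*399 = (-449 + 293)*399 = -156*399 = -62244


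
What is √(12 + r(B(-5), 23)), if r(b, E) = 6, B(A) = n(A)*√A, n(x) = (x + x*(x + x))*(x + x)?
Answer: 3*√2 ≈ 4.2426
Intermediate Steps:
n(x) = 2*x*(x + 2*x²) (n(x) = (x + x*(2*x))*(2*x) = (x + 2*x²)*(2*x) = 2*x*(x + 2*x²))
B(A) = A^(5/2)*(2 + 4*A) (B(A) = (A²*(2 + 4*A))*√A = A^(5/2)*(2 + 4*A))
√(12 + r(B(-5), 23)) = √(12 + 6) = √18 = 3*√2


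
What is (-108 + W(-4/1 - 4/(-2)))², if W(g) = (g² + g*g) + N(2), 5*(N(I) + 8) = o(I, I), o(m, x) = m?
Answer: 289444/25 ≈ 11578.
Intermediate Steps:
N(I) = -8 + I/5
W(g) = -38/5 + 2*g² (W(g) = (g² + g*g) + (-8 + (⅕)*2) = (g² + g²) + (-8 + ⅖) = 2*g² - 38/5 = -38/5 + 2*g²)
(-108 + W(-4/1 - 4/(-2)))² = (-108 + (-38/5 + 2*(-4/1 - 4/(-2))²))² = (-108 + (-38/5 + 2*(-4*1 - 4*(-½))²))² = (-108 + (-38/5 + 2*(-4 + 2)²))² = (-108 + (-38/5 + 2*(-2)²))² = (-108 + (-38/5 + 2*4))² = (-108 + (-38/5 + 8))² = (-108 + ⅖)² = (-538/5)² = 289444/25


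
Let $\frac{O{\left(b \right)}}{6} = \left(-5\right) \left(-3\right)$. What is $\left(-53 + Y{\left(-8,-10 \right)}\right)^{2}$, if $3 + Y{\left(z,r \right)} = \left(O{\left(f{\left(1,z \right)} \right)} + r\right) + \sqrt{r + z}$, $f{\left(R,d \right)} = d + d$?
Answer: $558 + 144 i \sqrt{2} \approx 558.0 + 203.65 i$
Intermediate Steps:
$f{\left(R,d \right)} = 2 d$
$O{\left(b \right)} = 90$ ($O{\left(b \right)} = 6 \left(\left(-5\right) \left(-3\right)\right) = 6 \cdot 15 = 90$)
$Y{\left(z,r \right)} = 87 + r + \sqrt{r + z}$ ($Y{\left(z,r \right)} = -3 + \left(\left(90 + r\right) + \sqrt{r + z}\right) = -3 + \left(90 + r + \sqrt{r + z}\right) = 87 + r + \sqrt{r + z}$)
$\left(-53 + Y{\left(-8,-10 \right)}\right)^{2} = \left(-53 + \left(87 - 10 + \sqrt{-10 - 8}\right)\right)^{2} = \left(-53 + \left(87 - 10 + \sqrt{-18}\right)\right)^{2} = \left(-53 + \left(87 - 10 + 3 i \sqrt{2}\right)\right)^{2} = \left(-53 + \left(77 + 3 i \sqrt{2}\right)\right)^{2} = \left(24 + 3 i \sqrt{2}\right)^{2}$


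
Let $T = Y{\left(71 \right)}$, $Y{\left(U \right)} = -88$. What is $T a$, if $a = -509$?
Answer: $44792$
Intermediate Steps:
$T = -88$
$T a = \left(-88\right) \left(-509\right) = 44792$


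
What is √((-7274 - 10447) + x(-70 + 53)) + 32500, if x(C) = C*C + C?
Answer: 32500 + I*√17449 ≈ 32500.0 + 132.09*I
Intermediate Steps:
x(C) = C + C² (x(C) = C² + C = C + C²)
√((-7274 - 10447) + x(-70 + 53)) + 32500 = √((-7274 - 10447) + (-70 + 53)*(1 + (-70 + 53))) + 32500 = √(-17721 - 17*(1 - 17)) + 32500 = √(-17721 - 17*(-16)) + 32500 = √(-17721 + 272) + 32500 = √(-17449) + 32500 = I*√17449 + 32500 = 32500 + I*√17449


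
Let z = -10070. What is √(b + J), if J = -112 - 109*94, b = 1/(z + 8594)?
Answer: I*√626824769/246 ≈ 101.77*I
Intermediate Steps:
b = -1/1476 (b = 1/(-10070 + 8594) = 1/(-1476) = -1/1476 ≈ -0.00067751)
J = -10358 (J = -112 - 10246 = -10358)
√(b + J) = √(-1/1476 - 10358) = √(-15288409/1476) = I*√626824769/246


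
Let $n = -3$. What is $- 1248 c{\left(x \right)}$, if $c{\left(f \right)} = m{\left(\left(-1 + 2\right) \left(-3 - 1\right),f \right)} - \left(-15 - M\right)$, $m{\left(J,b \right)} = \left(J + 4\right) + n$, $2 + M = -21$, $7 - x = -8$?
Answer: $13728$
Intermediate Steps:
$x = 15$ ($x = 7 - -8 = 7 + 8 = 15$)
$M = -23$ ($M = -2 - 21 = -23$)
$m{\left(J,b \right)} = 1 + J$ ($m{\left(J,b \right)} = \left(J + 4\right) - 3 = \left(4 + J\right) - 3 = 1 + J$)
$c{\left(f \right)} = -11$ ($c{\left(f \right)} = \left(1 + \left(-1 + 2\right) \left(-3 - 1\right)\right) - \left(-15 - -23\right) = \left(1 + 1 \left(-4\right)\right) - \left(-15 + 23\right) = \left(1 - 4\right) - 8 = -3 - 8 = -11$)
$- 1248 c{\left(x \right)} = \left(-1248\right) \left(-11\right) = 13728$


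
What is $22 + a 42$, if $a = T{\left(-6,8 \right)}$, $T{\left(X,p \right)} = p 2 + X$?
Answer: $442$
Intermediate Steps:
$T{\left(X,p \right)} = X + 2 p$ ($T{\left(X,p \right)} = 2 p + X = X + 2 p$)
$a = 10$ ($a = -6 + 2 \cdot 8 = -6 + 16 = 10$)
$22 + a 42 = 22 + 10 \cdot 42 = 22 + 420 = 442$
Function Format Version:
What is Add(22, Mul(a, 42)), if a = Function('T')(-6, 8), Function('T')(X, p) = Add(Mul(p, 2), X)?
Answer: 442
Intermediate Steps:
Function('T')(X, p) = Add(X, Mul(2, p)) (Function('T')(X, p) = Add(Mul(2, p), X) = Add(X, Mul(2, p)))
a = 10 (a = Add(-6, Mul(2, 8)) = Add(-6, 16) = 10)
Add(22, Mul(a, 42)) = Add(22, Mul(10, 42)) = Add(22, 420) = 442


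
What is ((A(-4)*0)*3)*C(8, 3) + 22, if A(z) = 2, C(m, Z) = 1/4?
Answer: 22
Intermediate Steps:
C(m, Z) = ¼
((A(-4)*0)*3)*C(8, 3) + 22 = ((2*0)*3)*(¼) + 22 = (0*3)*(¼) + 22 = 0*(¼) + 22 = 0 + 22 = 22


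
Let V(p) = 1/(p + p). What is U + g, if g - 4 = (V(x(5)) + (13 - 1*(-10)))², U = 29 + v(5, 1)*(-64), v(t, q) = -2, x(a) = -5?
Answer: 68541/100 ≈ 685.41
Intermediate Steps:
V(p) = 1/(2*p)
U = 157 (U = 29 - 2*(-64) = 29 + 128 = 157)
g = 52841/100 (g = 4 + ((½)/(-5) + (13 - 1*(-10)))² = 4 + ((½)*(-⅕) + (13 + 10))² = 4 + (-⅒ + 23)² = 4 + (229/10)² = 4 + 52441/100 = 52841/100 ≈ 528.41)
U + g = 157 + 52841/100 = 68541/100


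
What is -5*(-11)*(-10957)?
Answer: -602635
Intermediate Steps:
-5*(-11)*(-10957) = 55*(-10957) = -602635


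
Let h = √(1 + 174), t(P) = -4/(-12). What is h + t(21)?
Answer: ⅓ + 5*√7 ≈ 13.562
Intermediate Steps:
t(P) = ⅓ (t(P) = -4*(-1/12) = ⅓)
h = 5*√7 (h = √175 = 5*√7 ≈ 13.229)
h + t(21) = 5*√7 + ⅓ = ⅓ + 5*√7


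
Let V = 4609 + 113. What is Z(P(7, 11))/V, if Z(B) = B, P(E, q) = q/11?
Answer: 1/4722 ≈ 0.00021177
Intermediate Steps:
P(E, q) = q/11 (P(E, q) = q*(1/11) = q/11)
V = 4722
Z(P(7, 11))/V = ((1/11)*11)/4722 = 1*(1/4722) = 1/4722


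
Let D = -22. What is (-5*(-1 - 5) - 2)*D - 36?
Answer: -652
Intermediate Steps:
(-5*(-1 - 5) - 2)*D - 36 = (-5*(-1 - 5) - 2)*(-22) - 36 = (-5*(-6) - 2)*(-22) - 36 = (30 - 2)*(-22) - 36 = 28*(-22) - 36 = -616 - 36 = -652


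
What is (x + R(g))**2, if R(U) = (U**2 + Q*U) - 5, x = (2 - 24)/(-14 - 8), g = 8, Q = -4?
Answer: 784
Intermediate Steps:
x = 1 (x = -22/(-22) = -22*(-1/22) = 1)
R(U) = -5 + U**2 - 4*U (R(U) = (U**2 - 4*U) - 5 = -5 + U**2 - 4*U)
(x + R(g))**2 = (1 + (-5 + 8**2 - 4*8))**2 = (1 + (-5 + 64 - 32))**2 = (1 + 27)**2 = 28**2 = 784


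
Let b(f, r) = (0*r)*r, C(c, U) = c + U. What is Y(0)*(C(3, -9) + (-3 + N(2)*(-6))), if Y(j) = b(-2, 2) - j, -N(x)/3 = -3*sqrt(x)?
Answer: 0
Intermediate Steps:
N(x) = 9*sqrt(x) (N(x) = -(-9)*sqrt(x) = 9*sqrt(x))
C(c, U) = U + c
b(f, r) = 0 (b(f, r) = 0*r = 0)
Y(j) = -j (Y(j) = 0 - j = -j)
Y(0)*(C(3, -9) + (-3 + N(2)*(-6))) = (-1*0)*((-9 + 3) + (-3 + (9*sqrt(2))*(-6))) = 0*(-6 + (-3 - 54*sqrt(2))) = 0*(-9 - 54*sqrt(2)) = 0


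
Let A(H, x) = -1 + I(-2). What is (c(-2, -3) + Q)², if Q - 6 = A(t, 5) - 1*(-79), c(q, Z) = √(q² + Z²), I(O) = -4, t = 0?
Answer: (80 + √13)² ≈ 6989.9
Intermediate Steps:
A(H, x) = -5 (A(H, x) = -1 - 4 = -5)
c(q, Z) = √(Z² + q²)
Q = 80 (Q = 6 + (-5 - 1*(-79)) = 6 + (-5 + 79) = 6 + 74 = 80)
(c(-2, -3) + Q)² = (√((-3)² + (-2)²) + 80)² = (√(9 + 4) + 80)² = (√13 + 80)² = (80 + √13)²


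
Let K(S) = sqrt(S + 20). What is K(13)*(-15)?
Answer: -15*sqrt(33) ≈ -86.168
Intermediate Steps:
K(S) = sqrt(20 + S)
K(13)*(-15) = sqrt(20 + 13)*(-15) = sqrt(33)*(-15) = -15*sqrt(33)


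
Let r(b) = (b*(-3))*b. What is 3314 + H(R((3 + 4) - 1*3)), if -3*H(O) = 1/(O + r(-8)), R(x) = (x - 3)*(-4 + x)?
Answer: 1908865/576 ≈ 3314.0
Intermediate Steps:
r(b) = -3*b**2 (r(b) = (-3*b)*b = -3*b**2)
R(x) = (-4 + x)*(-3 + x) (R(x) = (-3 + x)*(-4 + x) = (-4 + x)*(-3 + x))
H(O) = -1/(3*(-192 + O)) (H(O) = -1/(3*(O - 3*(-8)**2)) = -1/(3*(O - 3*64)) = -1/(3*(O - 192)) = -1/(3*(-192 + O)))
3314 + H(R((3 + 4) - 1*3)) = 3314 - 1/(-576 + 3*(12 + ((3 + 4) - 1*3)**2 - 7*((3 + 4) - 1*3))) = 3314 - 1/(-576 + 3*(12 + (7 - 3)**2 - 7*(7 - 3))) = 3314 - 1/(-576 + 3*(12 + 4**2 - 7*4)) = 3314 - 1/(-576 + 3*(12 + 16 - 28)) = 3314 - 1/(-576 + 3*0) = 3314 - 1/(-576 + 0) = 3314 - 1/(-576) = 3314 - 1*(-1/576) = 3314 + 1/576 = 1908865/576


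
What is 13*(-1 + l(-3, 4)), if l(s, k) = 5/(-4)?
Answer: -117/4 ≈ -29.250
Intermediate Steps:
l(s, k) = -5/4 (l(s, k) = 5*(-1/4) = -5/4)
13*(-1 + l(-3, 4)) = 13*(-1 - 5/4) = 13*(-9/4) = -117/4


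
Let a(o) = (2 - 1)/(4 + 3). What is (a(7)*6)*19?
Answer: 114/7 ≈ 16.286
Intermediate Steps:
a(o) = ⅐ (a(o) = 1/7 = 1*(⅐) = ⅐)
(a(7)*6)*19 = ((⅐)*6)*19 = (6/7)*19 = 114/7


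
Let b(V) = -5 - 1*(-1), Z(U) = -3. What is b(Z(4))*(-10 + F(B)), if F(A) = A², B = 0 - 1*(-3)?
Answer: 4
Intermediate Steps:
B = 3 (B = 0 + 3 = 3)
b(V) = -4 (b(V) = -5 + 1 = -4)
b(Z(4))*(-10 + F(B)) = -4*(-10 + 3²) = -4*(-10 + 9) = -4*(-1) = 4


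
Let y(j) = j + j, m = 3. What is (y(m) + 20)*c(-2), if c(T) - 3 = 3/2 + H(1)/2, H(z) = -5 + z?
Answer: 65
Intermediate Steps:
y(j) = 2*j
c(T) = 5/2 (c(T) = 3 + (3/2 + (-5 + 1)/2) = 3 + (3*(1/2) - 4*1/2) = 3 + (3/2 - 2) = 3 - 1/2 = 5/2)
(y(m) + 20)*c(-2) = (2*3 + 20)*(5/2) = (6 + 20)*(5/2) = 26*(5/2) = 65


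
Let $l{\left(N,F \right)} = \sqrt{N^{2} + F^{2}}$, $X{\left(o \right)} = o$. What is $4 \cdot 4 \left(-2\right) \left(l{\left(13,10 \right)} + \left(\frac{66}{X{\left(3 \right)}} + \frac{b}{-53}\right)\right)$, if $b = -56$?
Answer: $- \frac{39104}{53} - 32 \sqrt{269} \approx -1262.7$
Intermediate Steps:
$l{\left(N,F \right)} = \sqrt{F^{2} + N^{2}}$
$4 \cdot 4 \left(-2\right) \left(l{\left(13,10 \right)} + \left(\frac{66}{X{\left(3 \right)}} + \frac{b}{-53}\right)\right) = 4 \cdot 4 \left(-2\right) \left(\sqrt{10^{2} + 13^{2}} + \left(\frac{66}{3} - \frac{56}{-53}\right)\right) = 16 \left(-2\right) \left(\sqrt{100 + 169} + \left(66 \cdot \frac{1}{3} - - \frac{56}{53}\right)\right) = - 32 \left(\sqrt{269} + \left(22 + \frac{56}{53}\right)\right) = - 32 \left(\sqrt{269} + \frac{1222}{53}\right) = - 32 \left(\frac{1222}{53} + \sqrt{269}\right) = - \frac{39104}{53} - 32 \sqrt{269}$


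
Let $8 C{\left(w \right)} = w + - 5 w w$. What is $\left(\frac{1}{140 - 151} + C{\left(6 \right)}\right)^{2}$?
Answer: $\frac{923521}{1936} \approx 477.03$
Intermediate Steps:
$C{\left(w \right)} = - \frac{5 w^{2}}{8} + \frac{w}{8}$ ($C{\left(w \right)} = \frac{w + - 5 w w}{8} = \frac{w - 5 w^{2}}{8} = - \frac{5 w^{2}}{8} + \frac{w}{8}$)
$\left(\frac{1}{140 - 151} + C{\left(6 \right)}\right)^{2} = \left(\frac{1}{140 - 151} + \frac{1}{8} \cdot 6 \left(1 - 30\right)\right)^{2} = \left(\frac{1}{-11} + \frac{1}{8} \cdot 6 \left(1 - 30\right)\right)^{2} = \left(- \frac{1}{11} + \frac{1}{8} \cdot 6 \left(-29\right)\right)^{2} = \left(- \frac{1}{11} - \frac{87}{4}\right)^{2} = \left(- \frac{961}{44}\right)^{2} = \frac{923521}{1936}$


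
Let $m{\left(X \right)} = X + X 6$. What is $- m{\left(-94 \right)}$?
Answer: $658$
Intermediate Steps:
$m{\left(X \right)} = 7 X$ ($m{\left(X \right)} = X + 6 X = 7 X$)
$- m{\left(-94 \right)} = - 7 \left(-94\right) = \left(-1\right) \left(-658\right) = 658$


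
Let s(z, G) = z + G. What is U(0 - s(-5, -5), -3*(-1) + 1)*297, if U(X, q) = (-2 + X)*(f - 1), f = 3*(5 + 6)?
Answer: 76032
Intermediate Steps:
s(z, G) = G + z
f = 33 (f = 3*11 = 33)
U(X, q) = -64 + 32*X (U(X, q) = (-2 + X)*(33 - 1) = (-2 + X)*32 = -64 + 32*X)
U(0 - s(-5, -5), -3*(-1) + 1)*297 = (-64 + 32*(0 - (-5 - 5)))*297 = (-64 + 32*(0 - 1*(-10)))*297 = (-64 + 32*(0 + 10))*297 = (-64 + 32*10)*297 = (-64 + 320)*297 = 256*297 = 76032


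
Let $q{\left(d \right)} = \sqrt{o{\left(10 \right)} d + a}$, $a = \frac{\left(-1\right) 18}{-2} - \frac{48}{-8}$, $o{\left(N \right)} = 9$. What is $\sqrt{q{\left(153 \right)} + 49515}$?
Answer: $\sqrt{49515 + 4 \sqrt{87}} \approx 222.6$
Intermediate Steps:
$a = 15$ ($a = \left(-18\right) \left(- \frac{1}{2}\right) - -6 = 9 + 6 = 15$)
$q{\left(d \right)} = \sqrt{15 + 9 d}$ ($q{\left(d \right)} = \sqrt{9 d + 15} = \sqrt{15 + 9 d}$)
$\sqrt{q{\left(153 \right)} + 49515} = \sqrt{\sqrt{15 + 9 \cdot 153} + 49515} = \sqrt{\sqrt{15 + 1377} + 49515} = \sqrt{\sqrt{1392} + 49515} = \sqrt{4 \sqrt{87} + 49515} = \sqrt{49515 + 4 \sqrt{87}}$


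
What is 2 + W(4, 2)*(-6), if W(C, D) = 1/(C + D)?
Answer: 1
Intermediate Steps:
2 + W(4, 2)*(-6) = 2 - 6/(4 + 2) = 2 - 6/6 = 2 + (1/6)*(-6) = 2 - 1 = 1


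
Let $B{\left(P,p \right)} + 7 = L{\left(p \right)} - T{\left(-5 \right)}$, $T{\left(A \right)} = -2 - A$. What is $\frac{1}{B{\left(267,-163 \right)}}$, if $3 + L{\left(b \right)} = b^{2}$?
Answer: $\frac{1}{26556} \approx 3.7656 \cdot 10^{-5}$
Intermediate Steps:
$L{\left(b \right)} = -3 + b^{2}$
$B{\left(P,p \right)} = -13 + p^{2}$ ($B{\left(P,p \right)} = -7 - \left(1 + 5 - p^{2}\right) = -7 + \left(\left(-3 + p^{2}\right) - \left(-2 + 5\right)\right) = -7 + \left(\left(-3 + p^{2}\right) - 3\right) = -7 + \left(-6 + p^{2}\right) = -13 + p^{2}$)
$\frac{1}{B{\left(267,-163 \right)}} = \frac{1}{-13 + \left(-163\right)^{2}} = \frac{1}{-13 + 26569} = \frac{1}{26556}$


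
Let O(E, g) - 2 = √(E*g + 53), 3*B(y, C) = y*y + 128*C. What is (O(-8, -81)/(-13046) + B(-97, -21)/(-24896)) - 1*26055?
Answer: -12693774780091/487189824 - √701/13046 ≈ -26055.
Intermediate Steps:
B(y, C) = y²/3 + 128*C/3 (B(y, C) = (y*y + 128*C)/3 = (y² + 128*C)/3 = y²/3 + 128*C/3)
O(E, g) = 2 + √(53 + E*g) (O(E, g) = 2 + √(E*g + 53) = 2 + √(53 + E*g))
(O(-8, -81)/(-13046) + B(-97, -21)/(-24896)) - 1*26055 = ((2 + √(53 - 8*(-81)))/(-13046) + ((⅓)*(-97)² + (128/3)*(-21))/(-24896)) - 1*26055 = ((2 + √(53 + 648))*(-1/13046) + ((⅓)*9409 - 896)*(-1/24896)) - 26055 = ((2 + √701)*(-1/13046) + (9409/3 - 896)*(-1/24896)) - 26055 = ((-1/6523 - √701/13046) + (6721/3)*(-1/24896)) - 26055 = ((-1/6523 - √701/13046) - 6721/74688) - 26055 = (-43915771/487189824 - √701/13046) - 26055 = -12693774780091/487189824 - √701/13046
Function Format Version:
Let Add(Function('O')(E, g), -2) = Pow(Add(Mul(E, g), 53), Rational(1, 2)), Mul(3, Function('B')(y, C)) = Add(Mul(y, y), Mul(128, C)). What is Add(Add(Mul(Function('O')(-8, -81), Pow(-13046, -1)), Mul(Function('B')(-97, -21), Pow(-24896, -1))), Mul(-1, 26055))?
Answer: Add(Rational(-12693774780091, 487189824), Mul(Rational(-1, 13046), Pow(701, Rational(1, 2)))) ≈ -26055.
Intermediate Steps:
Function('B')(y, C) = Add(Mul(Rational(1, 3), Pow(y, 2)), Mul(Rational(128, 3), C)) (Function('B')(y, C) = Mul(Rational(1, 3), Add(Mul(y, y), Mul(128, C))) = Mul(Rational(1, 3), Add(Pow(y, 2), Mul(128, C))) = Add(Mul(Rational(1, 3), Pow(y, 2)), Mul(Rational(128, 3), C)))
Function('O')(E, g) = Add(2, Pow(Add(53, Mul(E, g)), Rational(1, 2))) (Function('O')(E, g) = Add(2, Pow(Add(Mul(E, g), 53), Rational(1, 2))) = Add(2, Pow(Add(53, Mul(E, g)), Rational(1, 2))))
Add(Add(Mul(Function('O')(-8, -81), Pow(-13046, -1)), Mul(Function('B')(-97, -21), Pow(-24896, -1))), Mul(-1, 26055)) = Add(Add(Mul(Add(2, Pow(Add(53, Mul(-8, -81)), Rational(1, 2))), Pow(-13046, -1)), Mul(Add(Mul(Rational(1, 3), Pow(-97, 2)), Mul(Rational(128, 3), -21)), Pow(-24896, -1))), Mul(-1, 26055)) = Add(Add(Mul(Add(2, Pow(Add(53, 648), Rational(1, 2))), Rational(-1, 13046)), Mul(Add(Mul(Rational(1, 3), 9409), -896), Rational(-1, 24896))), -26055) = Add(Add(Mul(Add(2, Pow(701, Rational(1, 2))), Rational(-1, 13046)), Mul(Add(Rational(9409, 3), -896), Rational(-1, 24896))), -26055) = Add(Add(Add(Rational(-1, 6523), Mul(Rational(-1, 13046), Pow(701, Rational(1, 2)))), Mul(Rational(6721, 3), Rational(-1, 24896))), -26055) = Add(Add(Add(Rational(-1, 6523), Mul(Rational(-1, 13046), Pow(701, Rational(1, 2)))), Rational(-6721, 74688)), -26055) = Add(Add(Rational(-43915771, 487189824), Mul(Rational(-1, 13046), Pow(701, Rational(1, 2)))), -26055) = Add(Rational(-12693774780091, 487189824), Mul(Rational(-1, 13046), Pow(701, Rational(1, 2))))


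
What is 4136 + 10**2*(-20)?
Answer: 2136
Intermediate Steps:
4136 + 10**2*(-20) = 4136 + 100*(-20) = 4136 - 2000 = 2136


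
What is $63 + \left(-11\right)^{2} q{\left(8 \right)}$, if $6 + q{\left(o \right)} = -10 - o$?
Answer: $-2841$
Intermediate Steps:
$q{\left(o \right)} = -16 - o$ ($q{\left(o \right)} = -6 - \left(10 + o\right) = -16 - o$)
$63 + \left(-11\right)^{2} q{\left(8 \right)} = 63 + \left(-11\right)^{2} \left(-16 - 8\right) = 63 + 121 \left(-16 - 8\right) = 63 + 121 \left(-24\right) = 63 - 2904 = -2841$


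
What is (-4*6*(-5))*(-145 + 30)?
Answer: -13800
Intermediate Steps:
(-4*6*(-5))*(-145 + 30) = -24*(-5)*(-115) = 120*(-115) = -13800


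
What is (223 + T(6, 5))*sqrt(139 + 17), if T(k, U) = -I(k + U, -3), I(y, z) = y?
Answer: 424*sqrt(39) ≈ 2647.9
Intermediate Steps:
T(k, U) = -U - k (T(k, U) = -(k + U) = -(U + k) = -U - k)
(223 + T(6, 5))*sqrt(139 + 17) = (223 + (-1*5 - 1*6))*sqrt(139 + 17) = (223 + (-5 - 6))*sqrt(156) = (223 - 11)*(2*sqrt(39)) = 212*(2*sqrt(39)) = 424*sqrt(39)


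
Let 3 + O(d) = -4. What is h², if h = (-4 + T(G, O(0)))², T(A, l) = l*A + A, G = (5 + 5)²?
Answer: 133090713856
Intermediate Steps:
O(d) = -7 (O(d) = -3 - 4 = -7)
G = 100 (G = 10² = 100)
T(A, l) = A + A*l (T(A, l) = A*l + A = A + A*l)
h = 364816 (h = (-4 + 100*(1 - 7))² = (-4 + 100*(-6))² = (-4 - 600)² = (-604)² = 364816)
h² = 364816² = 133090713856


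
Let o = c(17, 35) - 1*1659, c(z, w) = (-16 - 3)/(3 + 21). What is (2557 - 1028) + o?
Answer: -3139/24 ≈ -130.79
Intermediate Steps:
c(z, w) = -19/24
o = -39835/24 (o = -19/24 - 1*1659 = -19/24 - 1659 = -39835/24 ≈ -1659.8)
(2557 - 1028) + o = (2557 - 1028) - 39835/24 = 1529 - 39835/24 = -3139/24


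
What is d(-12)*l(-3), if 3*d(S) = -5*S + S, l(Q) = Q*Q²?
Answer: -432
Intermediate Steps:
l(Q) = Q³
d(S) = -4*S/3 (d(S) = (-5*S + S)/3 = (-4*S)/3 = -4*S/3)
d(-12)*l(-3) = -4/3*(-12)*(-3)³ = 16*(-27) = -432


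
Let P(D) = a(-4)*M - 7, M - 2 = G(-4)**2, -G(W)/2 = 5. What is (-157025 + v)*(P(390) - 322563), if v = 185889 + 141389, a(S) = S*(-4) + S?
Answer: -54710120538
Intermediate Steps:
G(W) = -10 (G(W) = -2*5 = -10)
a(S) = -3*S (a(S) = -4*S + S = -3*S)
M = 102 (M = 2 + (-10)**2 = 2 + 100 = 102)
P(D) = 1217 (P(D) = -3*(-4)*102 - 7 = 12*102 - 7 = 1224 - 7 = 1217)
v = 327278
(-157025 + v)*(P(390) - 322563) = (-157025 + 327278)*(1217 - 322563) = 170253*(-321346) = -54710120538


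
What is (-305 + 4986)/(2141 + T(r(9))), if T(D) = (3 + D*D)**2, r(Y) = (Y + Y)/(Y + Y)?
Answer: 4681/2157 ≈ 2.1701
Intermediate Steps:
r(Y) = 1 (r(Y) = (2*Y)/((2*Y)) = (2*Y)*(1/(2*Y)) = 1)
T(D) = (3 + D**2)**2
(-305 + 4986)/(2141 + T(r(9))) = (-305 + 4986)/(2141 + (3 + 1**2)**2) = 4681/(2141 + (3 + 1)**2) = 4681/(2141 + 4**2) = 4681/(2141 + 16) = 4681/2157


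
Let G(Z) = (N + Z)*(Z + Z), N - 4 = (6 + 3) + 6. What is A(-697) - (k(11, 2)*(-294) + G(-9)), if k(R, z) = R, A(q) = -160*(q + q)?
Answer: 226454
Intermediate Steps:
N = 19 (N = 4 + ((6 + 3) + 6) = 4 + (9 + 6) = 4 + 15 = 19)
A(q) = -320*q
G(Z) = 2*Z*(19 + Z) (G(Z) = (19 + Z)*(Z + Z) = (19 + Z)*(2*Z) = 2*Z*(19 + Z))
A(-697) - (k(11, 2)*(-294) + G(-9)) = -320*(-697) - (11*(-294) + 2*(-9)*(19 - 9)) = 223040 - (-3234 + 2*(-9)*10) = 223040 - (-3234 - 180) = 223040 - 1*(-3414) = 223040 + 3414 = 226454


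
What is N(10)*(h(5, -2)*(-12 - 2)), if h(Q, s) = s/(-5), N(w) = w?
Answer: -56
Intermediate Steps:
h(Q, s) = -s/5 (h(Q, s) = s*(-1/5) = -s/5)
N(10)*(h(5, -2)*(-12 - 2)) = 10*((-1/5*(-2))*(-12 - 2)) = 10*((2/5)*(-14)) = 10*(-28/5) = -56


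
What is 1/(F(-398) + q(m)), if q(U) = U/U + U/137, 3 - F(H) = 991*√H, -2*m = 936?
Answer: 5480/3668102982711 + 18600079*I*√398/7336205965422 ≈ 1.494e-9 + 5.0581e-5*I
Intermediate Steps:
m = -468 (m = -½*936 = -468)
F(H) = 3 - 991*√H
q(U) = 1 + U/137 (q(U) = 1 + U*(1/137) = 1 + U/137)
1/(F(-398) + q(m)) = 1/((3 - 991*I*√398) + (1 + (1/137)*(-468))) = 1/((3 - 991*I*√398) + (1 - 468/137)) = 1/((3 - 991*I*√398) - 331/137) = 1/(80/137 - 991*I*√398)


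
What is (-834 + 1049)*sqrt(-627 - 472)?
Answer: 215*I*sqrt(1099) ≈ 7127.5*I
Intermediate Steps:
(-834 + 1049)*sqrt(-627 - 472) = 215*sqrt(-1099) = 215*(I*sqrt(1099)) = 215*I*sqrt(1099)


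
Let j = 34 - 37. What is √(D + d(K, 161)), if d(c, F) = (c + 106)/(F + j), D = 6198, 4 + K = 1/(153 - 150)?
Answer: √1392687366/474 ≈ 78.731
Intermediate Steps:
j = -3
K = -11/3 (K = -4 + 1/(153 - 150) = -4 + 1/3 = -4 + ⅓ = -11/3 ≈ -3.6667)
d(c, F) = (106 + c)/(-3 + F) (d(c, F) = (c + 106)/(F - 3) = (106 + c)/(-3 + F))
√(D + d(K, 161)) = √(6198 + (106 - 11/3)/(-3 + 161)) = √(6198 + (307/3)/158) = √(6198 + (1/158)*(307/3)) = √(6198 + 307/474) = √(2938159/474) = √1392687366/474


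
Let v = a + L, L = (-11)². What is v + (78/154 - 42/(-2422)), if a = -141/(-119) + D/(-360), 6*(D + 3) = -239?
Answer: 60080810809/489147120 ≈ 122.83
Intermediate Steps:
L = 121
D = -257/6 (D = -3 + (⅙)*(-239) = -3 - 239/6 = -257/6 ≈ -42.833)
a = 335143/257040 (a = -141/(-119) - 257/6/(-360) = -141*(-1/119) - 257/6*(-1/360) = 141/119 + 257/2160 = 335143/257040 ≈ 1.3039)
v = 31436983/257040 (v = 335143/257040 + 121 = 31436983/257040 ≈ 122.30)
v + (78/154 - 42/(-2422)) = 31436983/257040 + (78/154 - 42/(-2422)) = 31436983/257040 + (78*(1/154) - 42*(-1/2422)) = 31436983/257040 + (39/77 + 3/173) = 31436983/257040 + 6978/13321 = 60080810809/489147120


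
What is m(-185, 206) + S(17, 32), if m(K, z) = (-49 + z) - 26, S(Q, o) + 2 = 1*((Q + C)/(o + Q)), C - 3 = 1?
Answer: 906/7 ≈ 129.43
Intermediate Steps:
C = 4 (C = 3 + 1 = 4)
S(Q, o) = -2 + (4 + Q)/(Q + o) (S(Q, o) = -2 + 1*((Q + 4)/(o + Q)) = -2 + 1*((4 + Q)/(Q + o)) = -2 + (4 + Q)/(Q + o))
m(K, z) = -75 + z
m(-185, 206) + S(17, 32) = (-75 + 206) + (4 - 1*17 - 2*32)/(17 + 32) = 131 + (4 - 17 - 64)/49 = 131 + (1/49)*(-77) = 131 - 11/7 = 906/7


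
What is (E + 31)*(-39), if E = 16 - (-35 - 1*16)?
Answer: -3822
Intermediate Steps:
E = 67 (E = 16 - (-35 - 16) = 16 - 1*(-51) = 16 + 51 = 67)
(E + 31)*(-39) = (67 + 31)*(-39) = 98*(-39) = -3822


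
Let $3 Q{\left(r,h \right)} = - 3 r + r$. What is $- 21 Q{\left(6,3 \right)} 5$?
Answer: $420$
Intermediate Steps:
$Q{\left(r,h \right)} = - \frac{2 r}{3}$ ($Q{\left(r,h \right)} = \frac{- 3 r + r}{3} = \frac{\left(-2\right) r}{3} = - \frac{2 r}{3}$)
$- 21 Q{\left(6,3 \right)} 5 = - 21 \left(\left(- \frac{2}{3}\right) 6\right) 5 = \left(-21\right) \left(-4\right) 5 = 84 \cdot 5 = 420$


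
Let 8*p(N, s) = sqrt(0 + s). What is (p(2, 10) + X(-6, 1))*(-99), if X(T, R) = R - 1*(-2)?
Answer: -297 - 99*sqrt(10)/8 ≈ -336.13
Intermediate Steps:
X(T, R) = 2 + R (X(T, R) = R + 2 = 2 + R)
p(N, s) = sqrt(s)/8 (p(N, s) = sqrt(0 + s)/8 = sqrt(s)/8)
(p(2, 10) + X(-6, 1))*(-99) = (sqrt(10)/8 + (2 + 1))*(-99) = (sqrt(10)/8 + 3)*(-99) = (3 + sqrt(10)/8)*(-99) = -297 - 99*sqrt(10)/8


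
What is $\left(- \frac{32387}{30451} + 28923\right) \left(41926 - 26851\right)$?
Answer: $\frac{13276580931450}{30451} \approx 4.36 \cdot 10^{8}$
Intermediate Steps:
$\left(- \frac{32387}{30451} + 28923\right) \left(41926 - 26851\right) = \left(\left(-32387\right) \frac{1}{30451} + 28923\right) 15075 = \left(- \frac{32387}{30451} + 28923\right) 15075 = \frac{880701886}{30451} \cdot 15075 = \frac{13276580931450}{30451}$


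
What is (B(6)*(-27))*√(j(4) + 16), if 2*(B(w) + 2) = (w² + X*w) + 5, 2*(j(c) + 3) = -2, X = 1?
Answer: -1161*√3 ≈ -2010.9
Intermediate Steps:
j(c) = -4 (j(c) = -3 + (½)*(-2) = -3 - 1 = -4)
B(w) = ½ + w/2 + w²/2 (B(w) = -2 + ((w² + 1*w) + 5)/2 = -2 + ((w² + w) + 5)/2 = -2 + ((w + w²) + 5)/2 = -2 + (5 + w + w²)/2 = -2 + (5/2 + w/2 + w²/2) = ½ + w/2 + w²/2)
(B(6)*(-27))*√(j(4) + 16) = ((½ + (½)*6 + (½)*6²)*(-27))*√(-4 + 16) = ((½ + 3 + (½)*36)*(-27))*√12 = ((½ + 3 + 18)*(-27))*(2*√3) = ((43/2)*(-27))*(2*√3) = -1161*√3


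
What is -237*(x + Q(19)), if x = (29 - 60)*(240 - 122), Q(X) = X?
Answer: 862443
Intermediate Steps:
x = -3658 (x = -31*118 = -3658)
-237*(x + Q(19)) = -237*(-3658 + 19) = -237*(-3639) = 862443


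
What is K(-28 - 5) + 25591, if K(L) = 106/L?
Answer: 844397/33 ≈ 25588.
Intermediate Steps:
K(-28 - 5) + 25591 = 106/(-28 - 5) + 25591 = 106/(-33) + 25591 = 106*(-1/33) + 25591 = -106/33 + 25591 = 844397/33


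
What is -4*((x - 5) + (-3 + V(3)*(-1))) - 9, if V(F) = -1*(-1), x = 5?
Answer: 7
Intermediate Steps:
V(F) = 1
-4*((x - 5) + (-3 + V(3)*(-1))) - 9 = -4*((5 - 5) + (-3 + 1*(-1))) - 9 = -4*(0 + (-3 - 1)) - 9 = -4*(0 - 4) - 9 = -4*(-4) - 9 = 16 - 9 = 7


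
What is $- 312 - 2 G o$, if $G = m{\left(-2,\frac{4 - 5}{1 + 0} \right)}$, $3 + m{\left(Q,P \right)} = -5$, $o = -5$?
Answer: $24960$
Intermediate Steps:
$m{\left(Q,P \right)} = -8$ ($m{\left(Q,P \right)} = -3 - 5 = -8$)
$G = -8$
$- 312 - 2 G o = - 312 \left(-2\right) \left(-8\right) \left(-5\right) = - 312 \cdot 16 \left(-5\right) = \left(-312\right) \left(-80\right) = 24960$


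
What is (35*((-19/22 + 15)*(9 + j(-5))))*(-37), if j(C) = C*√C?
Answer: -3624705/22 + 2013725*I*√5/22 ≈ -1.6476e+5 + 2.0467e+5*I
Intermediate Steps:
j(C) = C^(3/2)
(35*((-19/22 + 15)*(9 + j(-5))))*(-37) = (35*((-19/22 + 15)*(9 + (-5)^(3/2))))*(-37) = (35*((-19*1/22 + 15)*(9 - 5*I*√5)))*(-37) = (35*((-19/22 + 15)*(9 - 5*I*√5)))*(-37) = (35*(311*(9 - 5*I*√5)/22))*(-37) = (35*(2799/22 - 1555*I*√5/22))*(-37) = (97965/22 - 54425*I*√5/22)*(-37) = -3624705/22 + 2013725*I*√5/22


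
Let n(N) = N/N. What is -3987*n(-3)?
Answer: -3987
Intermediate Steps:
n(N) = 1
-3987*n(-3) = -3987*1 = -3987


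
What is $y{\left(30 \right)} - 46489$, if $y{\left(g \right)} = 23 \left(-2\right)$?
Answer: $-46535$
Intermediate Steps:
$y{\left(g \right)} = -46$
$y{\left(30 \right)} - 46489 = -46 - 46489 = -46535$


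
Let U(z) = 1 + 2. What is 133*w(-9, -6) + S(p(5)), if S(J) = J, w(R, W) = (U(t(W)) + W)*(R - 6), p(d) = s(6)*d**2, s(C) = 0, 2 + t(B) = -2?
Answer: 5985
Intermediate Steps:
t(B) = -4 (t(B) = -2 - 2 = -4)
U(z) = 3
p(d) = 0 (p(d) = 0*d**2 = 0)
w(R, W) = (-6 + R)*(3 + W) (w(R, W) = (3 + W)*(R - 6) = (3 + W)*(-6 + R) = (-6 + R)*(3 + W))
133*w(-9, -6) + S(p(5)) = 133*(-18 - 6*(-6) + 3*(-9) - 9*(-6)) + 0 = 133*(-18 + 36 - 27 + 54) + 0 = 133*45 + 0 = 5985 + 0 = 5985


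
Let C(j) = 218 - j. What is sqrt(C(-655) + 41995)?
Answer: 2*sqrt(10717) ≈ 207.05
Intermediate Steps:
sqrt(C(-655) + 41995) = sqrt((218 - 1*(-655)) + 41995) = sqrt((218 + 655) + 41995) = sqrt(873 + 41995) = sqrt(42868) = 2*sqrt(10717)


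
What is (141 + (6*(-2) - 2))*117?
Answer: 14859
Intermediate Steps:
(141 + (6*(-2) - 2))*117 = (141 + (-12 - 2))*117 = (141 - 14)*117 = 127*117 = 14859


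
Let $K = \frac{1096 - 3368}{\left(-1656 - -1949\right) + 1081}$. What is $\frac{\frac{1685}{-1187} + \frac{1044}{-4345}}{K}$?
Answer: $\frac{5881099911}{5858937040} \approx 1.0038$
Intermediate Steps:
$K = - \frac{1136}{687}$ ($K = - \frac{2272}{\left(-1656 + 1949\right) + 1081} = - \frac{2272}{293 + 1081} = - \frac{2272}{1374} = \left(-2272\right) \frac{1}{1374} = - \frac{1136}{687} \approx -1.6536$)
$\frac{\frac{1685}{-1187} + \frac{1044}{-4345}}{K} = \frac{\frac{1685}{-1187} + \frac{1044}{-4345}}{- \frac{1136}{687}} = \left(1685 \left(- \frac{1}{1187}\right) + 1044 \left(- \frac{1}{4345}\right)\right) \left(- \frac{687}{1136}\right) = \left(- \frac{1685}{1187} - \frac{1044}{4345}\right) \left(- \frac{687}{1136}\right) = \left(- \frac{8560553}{5157515}\right) \left(- \frac{687}{1136}\right) = \frac{5881099911}{5858937040}$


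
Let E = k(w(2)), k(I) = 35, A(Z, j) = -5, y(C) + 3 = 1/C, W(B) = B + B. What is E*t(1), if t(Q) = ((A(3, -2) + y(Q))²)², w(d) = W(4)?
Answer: 84035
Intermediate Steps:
W(B) = 2*B
y(C) = -3 + 1/C
w(d) = 8 (w(d) = 2*4 = 8)
t(Q) = (-8 + 1/Q)⁴ (t(Q) = ((-5 + (-3 + 1/Q))²)² = ((-8 + 1/Q)²)² = (-8 + 1/Q)⁴)
E = 35
E*t(1) = 35*((-1 + 8*1)⁴/1⁴) = 35*(1*(-1 + 8)⁴) = 35*(1*7⁴) = 35*(1*2401) = 35*2401 = 84035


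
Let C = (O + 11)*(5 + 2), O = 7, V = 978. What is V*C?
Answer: 123228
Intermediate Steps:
C = 126 (C = (7 + 11)*(5 + 2) = 18*7 = 126)
V*C = 978*126 = 123228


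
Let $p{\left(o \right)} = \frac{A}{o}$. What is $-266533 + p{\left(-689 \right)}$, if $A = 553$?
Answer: $- \frac{183641790}{689} \approx -2.6653 \cdot 10^{5}$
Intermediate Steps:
$p{\left(o \right)} = \frac{553}{o}$
$-266533 + p{\left(-689 \right)} = -266533 + \frac{553}{-689} = -266533 + 553 \left(- \frac{1}{689}\right) = -266533 - \frac{553}{689} = - \frac{183641790}{689}$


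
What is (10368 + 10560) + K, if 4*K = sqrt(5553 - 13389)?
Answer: 20928 + I*sqrt(1959)/2 ≈ 20928.0 + 22.13*I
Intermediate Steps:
K = I*sqrt(1959)/2 (K = sqrt(5553 - 13389)/4 = sqrt(-7836)/4 = (2*I*sqrt(1959))/4 = I*sqrt(1959)/2 ≈ 22.13*I)
(10368 + 10560) + K = (10368 + 10560) + I*sqrt(1959)/2 = 20928 + I*sqrt(1959)/2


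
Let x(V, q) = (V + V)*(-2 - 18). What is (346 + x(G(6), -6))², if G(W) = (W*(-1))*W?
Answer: 3189796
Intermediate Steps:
G(W) = -W² (G(W) = (-W)*W = -W²)
x(V, q) = -40*V (x(V, q) = (2*V)*(-20) = -40*V)
(346 + x(G(6), -6))² = (346 - (-40)*6²)² = (346 - (-40)*36)² = (346 - 40*(-36))² = (346 + 1440)² = 1786² = 3189796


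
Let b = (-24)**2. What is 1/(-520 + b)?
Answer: 1/56 ≈ 0.017857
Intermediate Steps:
b = 576
1/(-520 + b) = 1/(-520 + 576) = 1/56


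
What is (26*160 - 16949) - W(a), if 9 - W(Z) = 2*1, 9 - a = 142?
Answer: -12796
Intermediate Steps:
a = -133 (a = 9 - 1*142 = 9 - 142 = -133)
W(Z) = 7 (W(Z) = 9 - 2 = 7)
(26*160 - 16949) - W(a) = (26*160 - 16949) - 1*7 = (4160 - 16949) - 7 = -12789 - 7 = -12796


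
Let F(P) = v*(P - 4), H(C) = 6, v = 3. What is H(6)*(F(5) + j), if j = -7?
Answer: -24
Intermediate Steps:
F(P) = -12 + 3*P (F(P) = 3*(P - 4) = 3*(-4 + P) = -12 + 3*P)
H(6)*(F(5) + j) = 6*((-12 + 3*5) - 7) = 6*((-12 + 15) - 7) = 6*(3 - 7) = 6*(-4) = -24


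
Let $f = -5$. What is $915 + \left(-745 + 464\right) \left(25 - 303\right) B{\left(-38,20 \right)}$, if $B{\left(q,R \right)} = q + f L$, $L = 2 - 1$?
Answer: $-3358159$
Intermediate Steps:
$L = 1$
$B{\left(q,R \right)} = -5 + q$ ($B{\left(q,R \right)} = q - 5 = -5 + q$)
$915 + \left(-745 + 464\right) \left(25 - 303\right) B{\left(-38,20 \right)} = 915 + \left(-745 + 464\right) \left(25 - 303\right) \left(-5 - 38\right) = 915 + \left(-281\right) \left(-278\right) \left(-43\right) = 915 + 78118 \left(-43\right) = 915 - 3359074 = -3358159$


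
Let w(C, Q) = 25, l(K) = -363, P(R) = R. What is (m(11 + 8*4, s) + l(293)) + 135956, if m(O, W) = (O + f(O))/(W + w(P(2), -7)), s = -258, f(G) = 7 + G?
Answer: 31593076/233 ≈ 1.3559e+5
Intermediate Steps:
m(O, W) = (7 + 2*O)/(25 + W) (m(O, W) = (O + (7 + O))/(W + 25) = (7 + 2*O)/(25 + W))
(m(11 + 8*4, s) + l(293)) + 135956 = ((7 + 2*(11 + 8*4))/(25 - 258) - 363) + 135956 = ((7 + 2*(11 + 32))/(-233) - 363) + 135956 = (-(7 + 2*43)/233 - 363) + 135956 = (-(7 + 86)/233 - 363) + 135956 = (-1/233*93 - 363) + 135956 = (-93/233 - 363) + 135956 = -84672/233 + 135956 = 31593076/233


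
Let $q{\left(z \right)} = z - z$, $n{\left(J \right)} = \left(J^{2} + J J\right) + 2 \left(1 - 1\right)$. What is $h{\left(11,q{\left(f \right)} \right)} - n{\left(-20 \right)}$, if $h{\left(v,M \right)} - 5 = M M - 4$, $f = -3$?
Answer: $-799$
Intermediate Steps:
$n{\left(J \right)} = 2 J^{2}$ ($n{\left(J \right)} = \left(J^{2} + J^{2}\right) + 2 \cdot 0 = 2 J^{2} + 0 = 2 J^{2}$)
$q{\left(z \right)} = 0$
$h{\left(v,M \right)} = 1 + M^{2}$ ($h{\left(v,M \right)} = 5 + \left(M M - 4\right) = 5 + \left(M^{2} - 4\right) = 5 + \left(-4 + M^{2}\right) = 1 + M^{2}$)
$h{\left(11,q{\left(f \right)} \right)} - n{\left(-20 \right)} = \left(1 + 0^{2}\right) - 2 \left(-20\right)^{2} = \left(1 + 0\right) - 2 \cdot 400 = 1 - 800 = -799$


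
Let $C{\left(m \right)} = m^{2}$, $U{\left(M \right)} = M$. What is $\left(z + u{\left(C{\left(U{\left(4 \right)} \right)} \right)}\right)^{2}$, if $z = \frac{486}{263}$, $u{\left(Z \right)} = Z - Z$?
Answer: $\frac{236196}{69169} \approx 3.4148$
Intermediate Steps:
$u{\left(Z \right)} = 0$
$z = \frac{486}{263}$ ($z = 486 \cdot \frac{1}{263} = \frac{486}{263} \approx 1.8479$)
$\left(z + u{\left(C{\left(U{\left(4 \right)} \right)} \right)}\right)^{2} = \left(\frac{486}{263} + 0\right)^{2} = \left(\frac{486}{263}\right)^{2} = \frac{236196}{69169}$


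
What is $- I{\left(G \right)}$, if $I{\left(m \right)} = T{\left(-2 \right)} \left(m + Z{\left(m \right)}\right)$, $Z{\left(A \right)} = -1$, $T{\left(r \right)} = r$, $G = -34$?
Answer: $-70$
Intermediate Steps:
$I{\left(m \right)} = 2 - 2 m$ ($I{\left(m \right)} = - 2 \left(m - 1\right) = - 2 \left(-1 + m\right) = 2 - 2 m$)
$- I{\left(G \right)} = - (2 - -68) = - (2 + 68) = \left(-1\right) 70 = -70$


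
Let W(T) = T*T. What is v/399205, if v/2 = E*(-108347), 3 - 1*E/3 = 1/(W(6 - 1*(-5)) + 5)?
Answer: -40846819/8383305 ≈ -4.8724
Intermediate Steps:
W(T) = T**2
E = 377/42 (E = 9 - 3/((6 - 1*(-5))**2 + 5) = 9 - 3/((6 + 5)**2 + 5) = 9 - 3/(11**2 + 5) = 9 - 3/(121 + 5) = 9 - 3/126 = 9 - 3*1/126 = 9 - 1/42 = 377/42 ≈ 8.9762)
v = -40846819/21 (v = 2*((377/42)*(-108347)) = 2*(-40846819/42) = -40846819/21 ≈ -1.9451e+6)
v/399205 = -40846819/21/399205 = -40846819/21*1/399205 = -40846819/8383305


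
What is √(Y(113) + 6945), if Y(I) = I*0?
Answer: √6945 ≈ 83.337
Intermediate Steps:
Y(I) = 0
√(Y(113) + 6945) = √(0 + 6945) = √6945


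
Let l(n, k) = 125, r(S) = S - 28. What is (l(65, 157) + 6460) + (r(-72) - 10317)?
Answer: -3832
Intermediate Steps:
r(S) = -28 + S
(l(65, 157) + 6460) + (r(-72) - 10317) = (125 + 6460) + ((-28 - 72) - 10317) = 6585 + (-100 - 10317) = 6585 - 10417 = -3832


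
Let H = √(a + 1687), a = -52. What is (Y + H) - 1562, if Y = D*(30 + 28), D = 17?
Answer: -576 + √1635 ≈ -535.56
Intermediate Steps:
H = √1635 (H = √(-52 + 1687) = √1635 ≈ 40.435)
Y = 986 (Y = 17*(30 + 28) = 17*58 = 986)
(Y + H) - 1562 = (986 + √1635) - 1562 = -576 + √1635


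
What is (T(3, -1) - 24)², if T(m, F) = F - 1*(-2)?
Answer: 529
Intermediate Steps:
T(m, F) = 2 + F (T(m, F) = F + 2 = 2 + F)
(T(3, -1) - 24)² = ((2 - 1) - 24)² = (1 - 24)² = (-23)² = 529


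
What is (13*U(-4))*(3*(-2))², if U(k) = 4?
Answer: 1872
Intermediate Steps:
(13*U(-4))*(3*(-2))² = (13*4)*(3*(-2))² = 52*(-6)² = 52*36 = 1872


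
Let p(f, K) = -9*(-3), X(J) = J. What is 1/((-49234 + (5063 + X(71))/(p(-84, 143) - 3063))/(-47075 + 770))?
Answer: 70290990/74739779 ≈ 0.94048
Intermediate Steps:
p(f, K) = 27
1/((-49234 + (5063 + X(71))/(p(-84, 143) - 3063))/(-47075 + 770)) = 1/((-49234 + (5063 + 71)/(27 - 3063))/(-47075 + 770)) = 1/((-49234 + 5134/(-3036))/(-46305)) = 1/((-49234 + 5134*(-1/3036))*(-1/46305)) = 1/((-49234 - 2567/1518)*(-1/46305)) = 1/(-74739779/1518*(-1/46305)) = 1/(74739779/70290990) = 70290990/74739779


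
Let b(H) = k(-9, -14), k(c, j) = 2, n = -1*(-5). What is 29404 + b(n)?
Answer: 29406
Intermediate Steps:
n = 5
b(H) = 2
29404 + b(n) = 29404 + 2 = 29406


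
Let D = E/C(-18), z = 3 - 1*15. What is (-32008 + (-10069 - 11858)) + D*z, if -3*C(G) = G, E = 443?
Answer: -54821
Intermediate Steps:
C(G) = -G/3
z = -12 (z = 3 - 15 = -12)
D = 443/6 (D = 443/((-1/3*(-18))) = 443/6 ≈ 73.833)
(-32008 + (-10069 - 11858)) + D*z = (-32008 + (-10069 - 11858)) + (443/6)*(-12) = (-32008 - 21927) - 886 = -53935 - 886 = -54821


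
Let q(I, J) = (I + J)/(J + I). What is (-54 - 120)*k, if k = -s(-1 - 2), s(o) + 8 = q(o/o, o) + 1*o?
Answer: -1740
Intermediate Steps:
q(I, J) = 1 (q(I, J) = (I + J)/(I + J) = 1)
s(o) = -7 + o (s(o) = -8 + (1 + 1*o) = -8 + (1 + o) = -7 + o)
k = 10 (k = -(-7 + (-1 - 2)) = -(-7 - 3) = -1*(-10) = 10)
(-54 - 120)*k = (-54 - 120)*10 = -174*10 = -1740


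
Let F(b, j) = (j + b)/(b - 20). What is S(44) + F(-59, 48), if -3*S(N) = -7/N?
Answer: 2005/10428 ≈ 0.19227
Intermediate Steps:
S(N) = 7/(3*N) (S(N) = -(-7)/(3*N) = 7/(3*N))
F(b, j) = (b + j)/(-20 + b)
S(44) + F(-59, 48) = (7/3)/44 + (-59 + 48)/(-20 - 59) = (7/3)*(1/44) - 11/(-79) = 7/132 - 1/79*(-11) = 7/132 + 11/79 = 2005/10428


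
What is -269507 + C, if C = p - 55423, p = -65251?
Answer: -390181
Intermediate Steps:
C = -120674 (C = -65251 - 55423 = -120674)
-269507 + C = -269507 - 120674 = -390181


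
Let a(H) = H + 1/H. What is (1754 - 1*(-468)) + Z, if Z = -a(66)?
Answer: 142295/66 ≈ 2156.0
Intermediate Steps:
Z = -4357/66 (Z = -(66 + 1/66) = -1*4357/66 = -4357/66 ≈ -66.015)
(1754 - 1*(-468)) + Z = (1754 - 1*(-468)) - 4357/66 = (1754 + 468) - 4357/66 = 2222 - 4357/66 = 142295/66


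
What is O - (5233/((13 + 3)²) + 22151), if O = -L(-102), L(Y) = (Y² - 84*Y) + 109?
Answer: -10560625/256 ≈ -41252.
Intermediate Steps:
L(Y) = 109 + Y² - 84*Y
O = -19081 (O = -(109 + (-102)² - 84*(-102)) = -(109 + 10404 + 8568) = -1*19081 = -19081)
O - (5233/((13 + 3)²) + 22151) = -19081 - (5233/((13 + 3)²) + 22151) = -19081 - (5233/(16²) + 22151) = -19081 - (5233/256 + 22151) = -19081 - 1*5675889/256 = -19081 - 5675889/256 = -10560625/256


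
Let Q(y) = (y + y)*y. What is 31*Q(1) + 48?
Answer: 110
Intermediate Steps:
Q(y) = 2*y² (Q(y) = (2*y)*y = 2*y²)
31*Q(1) + 48 = 31*(2*1²) + 48 = 31*(2*1) + 48 = 31*2 + 48 = 62 + 48 = 110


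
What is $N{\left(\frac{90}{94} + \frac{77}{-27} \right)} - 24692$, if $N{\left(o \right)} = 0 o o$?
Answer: $-24692$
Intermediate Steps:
$N{\left(o \right)} = 0$ ($N{\left(o \right)} = 0 o = 0$)
$N{\left(\frac{90}{94} + \frac{77}{-27} \right)} - 24692 = 0 - 24692 = -24692$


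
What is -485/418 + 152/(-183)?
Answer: -152291/76494 ≈ -1.9909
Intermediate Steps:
-485/418 + 152/(-183) = -485*1/418 + 152*(-1/183) = -485/418 - 152/183 = -152291/76494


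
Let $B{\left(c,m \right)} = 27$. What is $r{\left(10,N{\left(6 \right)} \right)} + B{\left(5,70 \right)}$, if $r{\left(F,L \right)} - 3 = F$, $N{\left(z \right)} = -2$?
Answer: $40$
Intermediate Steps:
$r{\left(F,L \right)} = 3 + F$
$r{\left(10,N{\left(6 \right)} \right)} + B{\left(5,70 \right)} = \left(3 + 10\right) + 27 = 13 + 27 = 40$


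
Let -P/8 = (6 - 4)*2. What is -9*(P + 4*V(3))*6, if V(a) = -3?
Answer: 2376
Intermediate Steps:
P = -32 (P = -8*(6 - 4)*2 = -16*2 = -8*4 = -32)
-9*(P + 4*V(3))*6 = -9*(-32 + 4*(-3))*6 = -9*(-32 - 12)*6 = -9*(-44)*6 = 396*6 = 2376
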